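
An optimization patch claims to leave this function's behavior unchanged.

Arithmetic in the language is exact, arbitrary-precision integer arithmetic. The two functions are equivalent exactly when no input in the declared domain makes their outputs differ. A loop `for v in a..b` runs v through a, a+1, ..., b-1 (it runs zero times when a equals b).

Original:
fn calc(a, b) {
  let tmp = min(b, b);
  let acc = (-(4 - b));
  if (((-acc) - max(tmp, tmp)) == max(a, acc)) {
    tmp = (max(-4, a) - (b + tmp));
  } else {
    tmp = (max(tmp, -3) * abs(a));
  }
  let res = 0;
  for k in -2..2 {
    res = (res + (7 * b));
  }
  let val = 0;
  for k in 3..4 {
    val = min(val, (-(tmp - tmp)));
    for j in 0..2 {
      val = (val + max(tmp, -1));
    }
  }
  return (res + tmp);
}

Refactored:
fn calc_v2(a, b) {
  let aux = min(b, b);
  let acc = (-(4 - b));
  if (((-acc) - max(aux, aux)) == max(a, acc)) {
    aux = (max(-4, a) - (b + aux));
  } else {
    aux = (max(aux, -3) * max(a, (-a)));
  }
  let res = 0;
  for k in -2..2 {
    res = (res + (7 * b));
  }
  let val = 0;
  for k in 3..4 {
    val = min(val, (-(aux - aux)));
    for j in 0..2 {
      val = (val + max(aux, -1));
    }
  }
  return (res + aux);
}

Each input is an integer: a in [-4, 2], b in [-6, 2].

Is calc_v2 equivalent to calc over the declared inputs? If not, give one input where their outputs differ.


Side by side, the visible changes include: local variable names differ; min/max/abs usage differs.
Spot check at a=-4, b=1 — calc: tmp := 1 | acc := -3 | (((-acc) - max(tmp, tmp)) == max(a, acc)): false | tmp := 4 | res := 0 | iter k=-2: | res := 7 | iter k=-1: | res := 14 | iter k=0: | res := 21 | iter k=1: | res := 28 | val := 0 | iter k=3: | val := 0 | iter j=0: | val := 4 | iter j=1: | val := 8 | result 32. calc_v2: aux := 1 | acc := -3 | (((-acc) - max(aux, aux)) == max(a, acc)): false | aux := 4 | res := 0 | iter k=-2: | res := 7 | iter k=-1: | res := 14 | iter k=0: | res := 21 | iter k=1: | res := 28 | val := 0 | iter k=3: | val := 0 | iter j=0: | val := 4 | iter j=1: | val := 8 | result 32. Both give 32.
Across all 63 domain points the two functions coincide.
verdict: equivalent


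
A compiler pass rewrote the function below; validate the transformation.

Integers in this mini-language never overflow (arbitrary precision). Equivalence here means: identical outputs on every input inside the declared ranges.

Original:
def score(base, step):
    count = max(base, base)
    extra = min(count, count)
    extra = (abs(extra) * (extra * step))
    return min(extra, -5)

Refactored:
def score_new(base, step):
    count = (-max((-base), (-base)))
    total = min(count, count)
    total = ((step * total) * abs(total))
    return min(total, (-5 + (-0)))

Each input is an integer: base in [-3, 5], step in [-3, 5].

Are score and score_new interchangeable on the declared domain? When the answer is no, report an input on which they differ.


The suspicious-looking change has no observable effect anywhere in the declared ranges.
One worked example (base=1, step=2) — score: count=1, then extra=1, then extra=2, then returns -5; score_new: count=1, then total=1, then total=2, then returns -5; agreement on -5.
Every one of the 81 inputs gives matching results.
verdict: equivalent


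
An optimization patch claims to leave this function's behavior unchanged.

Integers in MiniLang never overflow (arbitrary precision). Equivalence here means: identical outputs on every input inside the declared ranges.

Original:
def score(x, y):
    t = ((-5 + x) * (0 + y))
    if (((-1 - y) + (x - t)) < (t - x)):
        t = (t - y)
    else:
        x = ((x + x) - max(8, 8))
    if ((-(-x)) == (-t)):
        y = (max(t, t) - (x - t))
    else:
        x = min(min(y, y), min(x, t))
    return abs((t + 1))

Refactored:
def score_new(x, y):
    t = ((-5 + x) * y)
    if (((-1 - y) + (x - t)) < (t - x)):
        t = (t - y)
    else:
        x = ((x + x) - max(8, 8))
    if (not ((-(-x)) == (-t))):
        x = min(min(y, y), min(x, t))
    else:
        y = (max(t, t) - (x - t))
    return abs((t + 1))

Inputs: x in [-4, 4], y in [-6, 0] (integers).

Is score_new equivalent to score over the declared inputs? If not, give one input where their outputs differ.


Comparing the listings, the differences include: constant usage differs; boolean connective usage differs; arithmetic usage differs.
One worked example (x=-4, y=-2) — score: t becomes 18; next (((-1 - y) + (x - t)) < (t - x)) evaluates to true; next t becomes 20; next ((-(-x)) == (-t)) evaluates to false; next x becomes -4; next final value 21; score_new: t becomes 18; next (((-1 - y) + (x - t)) < (t - x)) evaluates to true; next t becomes 20; next (not ((-(-x)) == (-t))) evaluates to true; next x becomes -4; next final value 21; agreement on 21.
Across all 63 domain points the two functions coincide.
verdict: equivalent


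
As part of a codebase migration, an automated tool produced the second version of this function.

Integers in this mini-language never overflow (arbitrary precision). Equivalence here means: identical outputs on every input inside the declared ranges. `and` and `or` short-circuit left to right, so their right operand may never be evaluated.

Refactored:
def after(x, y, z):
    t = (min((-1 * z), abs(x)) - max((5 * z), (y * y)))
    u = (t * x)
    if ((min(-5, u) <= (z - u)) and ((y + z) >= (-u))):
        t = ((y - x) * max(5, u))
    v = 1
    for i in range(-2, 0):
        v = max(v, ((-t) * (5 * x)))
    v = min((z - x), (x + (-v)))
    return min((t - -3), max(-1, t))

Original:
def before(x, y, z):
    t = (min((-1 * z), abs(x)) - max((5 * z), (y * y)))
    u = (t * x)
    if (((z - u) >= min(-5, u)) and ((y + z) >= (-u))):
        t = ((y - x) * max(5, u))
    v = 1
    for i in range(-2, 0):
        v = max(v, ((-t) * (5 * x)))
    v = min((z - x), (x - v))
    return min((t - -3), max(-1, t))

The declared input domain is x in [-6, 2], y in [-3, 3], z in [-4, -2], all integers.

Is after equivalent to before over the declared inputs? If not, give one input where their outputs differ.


Comparing the listings, the differences include: comparison usage differs; arithmetic usage differs.
Spot check at x=-3, y=-3, z=-2 — before: t := -7 | u := 21 | (((z - u) >= min(-5, u)) and ((y + z) >= (-u))): false | v := 1 | iter i=-2: | v := 1 | iter i=-1: | v := 1 | v := -4 | result -4. after: t := -7 | u := 21 | ((min(-5, u) <= (z - u)) and ((y + z) >= (-u))): false | v := 1 | iter i=-2: | v := 1 | iter i=-1: | v := 1 | v := -4 | result -4. Both give -4.
Every one of the 189 inputs gives matching results.
verdict: equivalent


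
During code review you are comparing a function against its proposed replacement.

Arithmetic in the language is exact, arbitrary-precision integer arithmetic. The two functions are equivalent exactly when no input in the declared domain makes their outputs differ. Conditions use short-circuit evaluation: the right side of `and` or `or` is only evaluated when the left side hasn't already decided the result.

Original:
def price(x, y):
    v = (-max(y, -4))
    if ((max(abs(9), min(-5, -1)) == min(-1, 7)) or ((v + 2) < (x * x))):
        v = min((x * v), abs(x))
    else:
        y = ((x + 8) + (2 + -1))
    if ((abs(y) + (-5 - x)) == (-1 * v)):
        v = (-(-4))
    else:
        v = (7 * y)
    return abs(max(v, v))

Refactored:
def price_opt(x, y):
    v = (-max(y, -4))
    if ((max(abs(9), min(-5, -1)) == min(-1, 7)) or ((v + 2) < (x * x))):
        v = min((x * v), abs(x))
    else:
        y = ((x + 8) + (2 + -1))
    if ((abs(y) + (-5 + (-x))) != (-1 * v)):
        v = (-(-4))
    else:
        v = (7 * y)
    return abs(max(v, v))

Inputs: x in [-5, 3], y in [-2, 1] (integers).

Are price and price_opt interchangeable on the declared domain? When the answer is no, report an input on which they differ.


Consider the input x=-5, y=-2.
price: v := 2 | ((max(abs(9), min(-5, -1)) == min(-1, 7)) or ((v + 2) < (x * x))): true | v := -10 | ((abs(y) + (-5 - x)) == (-1 * v)): false | v := -14 | result 14
price_opt: v := 2 | ((max(abs(9), min(-5, -1)) == min(-1, 7)) or ((v + 2) < (x * x))): true | v := -10 | ((abs(y) + (-5 + (-x))) != (-1 * v)): true | v := 4 | result 4
14 != 4, so the rewrite changes behavior.
verdict: not equivalent; witness: x=-5, y=-2


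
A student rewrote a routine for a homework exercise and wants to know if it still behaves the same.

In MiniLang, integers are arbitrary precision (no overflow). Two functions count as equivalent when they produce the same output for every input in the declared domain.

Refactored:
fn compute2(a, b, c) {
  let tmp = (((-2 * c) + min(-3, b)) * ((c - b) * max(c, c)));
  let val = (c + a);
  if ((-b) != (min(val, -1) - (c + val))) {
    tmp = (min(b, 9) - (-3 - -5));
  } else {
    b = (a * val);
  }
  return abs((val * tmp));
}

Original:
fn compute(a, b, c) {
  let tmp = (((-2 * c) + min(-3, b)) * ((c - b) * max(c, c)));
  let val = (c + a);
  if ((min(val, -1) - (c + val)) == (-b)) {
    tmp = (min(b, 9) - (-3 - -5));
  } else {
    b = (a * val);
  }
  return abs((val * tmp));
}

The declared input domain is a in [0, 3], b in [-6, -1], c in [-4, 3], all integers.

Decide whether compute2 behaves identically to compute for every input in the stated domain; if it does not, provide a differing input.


The rewrite breaks on a=0, b=-6, c=-4, where the results are 64 and 32.
compute: tmp becomes -16; next val becomes -4; next ((min(val, -1) - (c + val)) == (-b)) evaluates to false; next b becomes 0; next final value 64
compute2: tmp becomes -16; next val becomes -4; next ((-b) != (min(val, -1) - (c + val))) evaluates to true; next tmp becomes -8; next final value 32
verdict: not equivalent; witness: a=0, b=-6, c=-4


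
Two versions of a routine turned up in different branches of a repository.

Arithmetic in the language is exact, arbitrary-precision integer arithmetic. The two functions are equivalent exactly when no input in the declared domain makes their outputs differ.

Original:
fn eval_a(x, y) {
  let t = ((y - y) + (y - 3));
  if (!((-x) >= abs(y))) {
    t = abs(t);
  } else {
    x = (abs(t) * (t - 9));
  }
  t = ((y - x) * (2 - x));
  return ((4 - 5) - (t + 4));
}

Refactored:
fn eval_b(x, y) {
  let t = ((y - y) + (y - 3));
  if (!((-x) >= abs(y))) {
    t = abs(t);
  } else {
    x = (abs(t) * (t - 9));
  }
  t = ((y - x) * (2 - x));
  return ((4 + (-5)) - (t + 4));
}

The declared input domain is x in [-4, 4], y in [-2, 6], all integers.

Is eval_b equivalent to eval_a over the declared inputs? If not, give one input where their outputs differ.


Behavior is preserved: although arithmetic usage differs, the outputs never diverge.
Spot check at x=3, y=5 — eval_a: t becomes 2; next (!((-x) >= abs(y))) evaluates to true; next t becomes 2; next t becomes -2; next final value -3. eval_b: t becomes 2; next (!((-x) >= abs(y))) evaluates to true; next t becomes 2; next t becomes -2; next final value -3. Both give -3.
Checked all 81 inputs in the declared domain: the outputs agree on every one.
verdict: equivalent


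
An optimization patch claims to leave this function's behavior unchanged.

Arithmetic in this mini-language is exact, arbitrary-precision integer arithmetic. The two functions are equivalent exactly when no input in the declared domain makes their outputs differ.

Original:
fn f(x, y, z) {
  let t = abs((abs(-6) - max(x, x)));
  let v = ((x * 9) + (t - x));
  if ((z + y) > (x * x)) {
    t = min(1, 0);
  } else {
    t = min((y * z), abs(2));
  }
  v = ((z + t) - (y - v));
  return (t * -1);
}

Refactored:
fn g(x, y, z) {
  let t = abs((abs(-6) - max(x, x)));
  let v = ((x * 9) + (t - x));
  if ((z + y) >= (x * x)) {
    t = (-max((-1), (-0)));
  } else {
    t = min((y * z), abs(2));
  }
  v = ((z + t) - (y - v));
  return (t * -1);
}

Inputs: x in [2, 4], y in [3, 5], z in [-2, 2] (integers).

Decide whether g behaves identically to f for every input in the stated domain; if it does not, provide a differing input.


Try x=2, y=3, z=1.
f: t = 4; v = 20; ((z + y) > (x * x)) -> false; t = 2; v = 20; return -2
g: t = 4; v = 20; ((z + y) >= (x * x)) -> true; t = 0; v = 18; return 0
-2 != 0, so the rewrite changes behavior.
verdict: not equivalent; witness: x=2, y=3, z=1


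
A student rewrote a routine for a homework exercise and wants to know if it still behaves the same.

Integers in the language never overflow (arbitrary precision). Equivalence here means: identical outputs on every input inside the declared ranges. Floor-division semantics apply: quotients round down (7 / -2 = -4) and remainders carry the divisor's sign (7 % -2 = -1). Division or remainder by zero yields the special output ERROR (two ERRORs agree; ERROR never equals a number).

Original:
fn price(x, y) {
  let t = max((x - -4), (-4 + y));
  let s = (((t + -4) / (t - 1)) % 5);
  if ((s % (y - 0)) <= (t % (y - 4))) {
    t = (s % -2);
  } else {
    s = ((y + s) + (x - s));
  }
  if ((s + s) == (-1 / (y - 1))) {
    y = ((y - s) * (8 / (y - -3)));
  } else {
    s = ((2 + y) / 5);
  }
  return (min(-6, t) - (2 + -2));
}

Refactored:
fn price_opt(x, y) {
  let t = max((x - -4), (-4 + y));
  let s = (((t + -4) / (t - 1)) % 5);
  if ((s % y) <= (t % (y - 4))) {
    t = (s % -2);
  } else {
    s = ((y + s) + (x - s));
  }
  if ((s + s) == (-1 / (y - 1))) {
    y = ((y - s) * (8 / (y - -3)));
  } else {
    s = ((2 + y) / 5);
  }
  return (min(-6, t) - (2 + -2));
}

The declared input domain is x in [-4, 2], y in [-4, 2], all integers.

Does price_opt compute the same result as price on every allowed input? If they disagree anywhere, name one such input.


Comparing the listings, the differences include: arithmetic usage differs, plus constant usage differs.
Spot check at x=-1, y=-4 — price: t becomes 3; next s becomes 4; next ((s % (y - 0)) <= (t % (y - 4))) evaluates to false; next s becomes -5; next ((s + s) == (-1 / (y - 1))) evaluates to false; next s becomes -1; next final value -6. price_opt: t becomes 3; next s becomes 4; next ((s % y) <= (t % (y - 4))) evaluates to false; next s becomes -5; next ((s + s) == (-1 / (y - 1))) evaluates to false; next s becomes -1; next final value -6. Both give -6.
Checked all 49 inputs in the declared domain: the outputs agree on every one.
verdict: equivalent


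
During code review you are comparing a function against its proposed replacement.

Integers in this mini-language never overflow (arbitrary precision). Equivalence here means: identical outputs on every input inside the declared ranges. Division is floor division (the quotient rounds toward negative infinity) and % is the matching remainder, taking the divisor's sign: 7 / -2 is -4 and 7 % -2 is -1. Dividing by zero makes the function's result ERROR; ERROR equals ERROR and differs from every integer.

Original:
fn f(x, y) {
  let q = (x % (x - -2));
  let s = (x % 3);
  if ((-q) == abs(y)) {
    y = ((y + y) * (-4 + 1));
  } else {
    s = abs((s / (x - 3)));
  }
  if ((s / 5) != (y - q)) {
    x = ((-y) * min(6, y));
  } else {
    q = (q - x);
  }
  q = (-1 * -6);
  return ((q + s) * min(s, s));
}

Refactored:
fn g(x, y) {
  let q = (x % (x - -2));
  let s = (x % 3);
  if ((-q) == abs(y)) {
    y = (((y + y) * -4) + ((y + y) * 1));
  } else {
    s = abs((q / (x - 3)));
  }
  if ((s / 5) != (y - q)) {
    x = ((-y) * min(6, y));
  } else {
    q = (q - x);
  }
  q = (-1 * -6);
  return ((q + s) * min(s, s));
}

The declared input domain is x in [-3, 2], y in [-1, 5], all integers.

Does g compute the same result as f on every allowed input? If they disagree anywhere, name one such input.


Input x=-1, y=-1: 7 from f versus 0 from g.
verdict: not equivalent; witness: x=-1, y=-1


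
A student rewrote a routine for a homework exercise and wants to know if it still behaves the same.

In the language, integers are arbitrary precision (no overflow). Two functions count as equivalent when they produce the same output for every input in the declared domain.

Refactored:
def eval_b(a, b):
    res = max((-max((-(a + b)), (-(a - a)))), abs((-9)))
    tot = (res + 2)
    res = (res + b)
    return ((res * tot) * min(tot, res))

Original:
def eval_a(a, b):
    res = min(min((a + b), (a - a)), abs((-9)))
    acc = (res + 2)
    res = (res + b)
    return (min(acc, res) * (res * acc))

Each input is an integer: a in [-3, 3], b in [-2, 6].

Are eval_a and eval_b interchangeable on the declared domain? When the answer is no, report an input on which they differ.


These are not equivalent — on a=-3, b=-2 the outputs split (-147 vs 539).
eval_a: res := -5 | acc := -3 | res := -7 | result -147
eval_b: res := 9 | tot := 11 | res := 7 | result 539
verdict: not equivalent; witness: a=-3, b=-2


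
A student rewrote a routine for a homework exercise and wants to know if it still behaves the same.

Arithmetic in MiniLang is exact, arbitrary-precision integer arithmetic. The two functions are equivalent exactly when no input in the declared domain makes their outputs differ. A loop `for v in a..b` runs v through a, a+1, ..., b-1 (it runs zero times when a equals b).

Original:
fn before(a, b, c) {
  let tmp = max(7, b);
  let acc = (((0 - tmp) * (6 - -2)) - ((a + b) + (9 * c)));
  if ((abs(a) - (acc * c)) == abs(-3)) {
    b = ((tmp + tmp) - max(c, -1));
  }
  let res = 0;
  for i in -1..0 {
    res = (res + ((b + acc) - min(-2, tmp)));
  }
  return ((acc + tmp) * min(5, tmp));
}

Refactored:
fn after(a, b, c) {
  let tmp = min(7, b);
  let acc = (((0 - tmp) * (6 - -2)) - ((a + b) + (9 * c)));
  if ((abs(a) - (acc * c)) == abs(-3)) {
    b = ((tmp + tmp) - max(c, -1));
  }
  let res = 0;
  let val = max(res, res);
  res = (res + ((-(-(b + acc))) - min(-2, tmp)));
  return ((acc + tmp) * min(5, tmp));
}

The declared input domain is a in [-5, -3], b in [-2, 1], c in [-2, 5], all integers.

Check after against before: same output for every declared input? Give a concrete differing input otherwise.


Try a=-5, b=-2, c=-2.
before: tmp := 7 | acc := -31 | ((abs(a) - (acc * c)) == abs(-3)): false | res := 0 | iter i=-1: | res := -31 | result -120
after: tmp := -2 | acc := 41 | ((abs(a) - (acc * c)) == abs(-3)): false | res := 0 | val := 0 | res := 41 | result -78
-120 and -78 differ, so these are not the same function on this domain.
verdict: not equivalent; witness: a=-5, b=-2, c=-2


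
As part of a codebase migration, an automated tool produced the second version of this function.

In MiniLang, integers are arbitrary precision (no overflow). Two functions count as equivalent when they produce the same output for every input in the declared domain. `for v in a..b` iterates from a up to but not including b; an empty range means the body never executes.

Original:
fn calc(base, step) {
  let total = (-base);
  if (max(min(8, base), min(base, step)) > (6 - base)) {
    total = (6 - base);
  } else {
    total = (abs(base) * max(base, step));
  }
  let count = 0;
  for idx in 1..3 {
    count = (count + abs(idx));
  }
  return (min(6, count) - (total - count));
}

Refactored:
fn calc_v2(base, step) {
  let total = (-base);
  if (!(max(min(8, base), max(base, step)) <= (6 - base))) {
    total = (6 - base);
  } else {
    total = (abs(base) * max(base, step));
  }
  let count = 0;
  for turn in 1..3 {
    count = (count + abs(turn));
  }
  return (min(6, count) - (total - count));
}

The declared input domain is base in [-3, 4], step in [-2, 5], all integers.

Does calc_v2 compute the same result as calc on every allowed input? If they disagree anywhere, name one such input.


Not equivalent: base=2, step=5 separates them (-4 vs 2).
calc: total becomes -2; next (max(min(8, base), min(base, step)) > (6 - base)) evaluates to false; next total becomes 10; next count becomes 0; next at idx=1:; next count becomes 1; next at idx=2:; next count becomes 3; next final value -4
calc_v2: total becomes -2; next (!(max(min(8, base), max(base, step)) <= (6 - base))) evaluates to true; next total becomes 4; next count becomes 0; next at turn=1:; next count becomes 1; next at turn=2:; next count becomes 3; next final value 2
verdict: not equivalent; witness: base=2, step=5


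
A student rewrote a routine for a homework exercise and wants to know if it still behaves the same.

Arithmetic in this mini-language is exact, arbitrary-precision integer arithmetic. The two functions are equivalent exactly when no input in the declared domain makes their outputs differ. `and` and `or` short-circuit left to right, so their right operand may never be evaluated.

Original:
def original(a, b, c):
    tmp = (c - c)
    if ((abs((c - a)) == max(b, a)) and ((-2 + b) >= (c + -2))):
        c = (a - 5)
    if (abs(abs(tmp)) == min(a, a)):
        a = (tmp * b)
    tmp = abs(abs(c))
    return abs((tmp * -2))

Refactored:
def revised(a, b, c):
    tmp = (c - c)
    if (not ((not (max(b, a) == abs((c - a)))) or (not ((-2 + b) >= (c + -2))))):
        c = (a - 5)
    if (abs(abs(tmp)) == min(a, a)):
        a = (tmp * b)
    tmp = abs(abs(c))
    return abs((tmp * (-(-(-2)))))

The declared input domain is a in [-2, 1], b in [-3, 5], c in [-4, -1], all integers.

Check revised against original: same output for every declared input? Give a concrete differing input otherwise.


Reading the diff, among the changes: boolean connective usage differs.
One worked example (a=-1, b=-3, c=-2) — original: tmp = 0; ((abs((c - a)) == max(b, a)) and ((-2 + b) >= (c + -2))) -> false; (abs(abs(tmp)) == min(a, a)) -> false; tmp = 2; return 4; revised: tmp = 0; (not ((not (max(b, a) == abs((c - a)))) or (not ((-2 + b) >= (c + -2))))) -> false; (abs(abs(tmp)) == min(a, a)) -> false; tmp = 2; return 4; agreement on 4.
Across all 144 domain points the two functions coincide.
verdict: equivalent


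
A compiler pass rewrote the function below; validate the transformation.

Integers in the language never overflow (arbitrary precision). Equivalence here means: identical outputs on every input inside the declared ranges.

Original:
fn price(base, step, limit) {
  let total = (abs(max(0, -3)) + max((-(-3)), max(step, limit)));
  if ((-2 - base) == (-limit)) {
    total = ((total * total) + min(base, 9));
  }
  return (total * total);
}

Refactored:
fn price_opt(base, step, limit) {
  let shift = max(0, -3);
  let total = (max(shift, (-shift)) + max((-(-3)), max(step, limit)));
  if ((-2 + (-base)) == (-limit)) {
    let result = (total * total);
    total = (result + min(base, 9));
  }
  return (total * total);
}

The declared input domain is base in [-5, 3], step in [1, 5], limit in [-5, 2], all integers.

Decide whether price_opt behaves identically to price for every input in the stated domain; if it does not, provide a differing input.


Side by side, the visible changes include: arithmetic usage differs; statement counts differ; min/max/abs usage differs; local variable names differ.
Spot check at base=-4, step=3, limit=-4 — price: total := 3 | ((-2 - base) == (-limit)): false | result 9. price_opt: shift := 0 | total := 3 | ((-2 + (-base)) == (-limit)): false | result 9. Both give 9.
Sweeping the whole domain (360 inputs) finds no disagreement.
verdict: equivalent


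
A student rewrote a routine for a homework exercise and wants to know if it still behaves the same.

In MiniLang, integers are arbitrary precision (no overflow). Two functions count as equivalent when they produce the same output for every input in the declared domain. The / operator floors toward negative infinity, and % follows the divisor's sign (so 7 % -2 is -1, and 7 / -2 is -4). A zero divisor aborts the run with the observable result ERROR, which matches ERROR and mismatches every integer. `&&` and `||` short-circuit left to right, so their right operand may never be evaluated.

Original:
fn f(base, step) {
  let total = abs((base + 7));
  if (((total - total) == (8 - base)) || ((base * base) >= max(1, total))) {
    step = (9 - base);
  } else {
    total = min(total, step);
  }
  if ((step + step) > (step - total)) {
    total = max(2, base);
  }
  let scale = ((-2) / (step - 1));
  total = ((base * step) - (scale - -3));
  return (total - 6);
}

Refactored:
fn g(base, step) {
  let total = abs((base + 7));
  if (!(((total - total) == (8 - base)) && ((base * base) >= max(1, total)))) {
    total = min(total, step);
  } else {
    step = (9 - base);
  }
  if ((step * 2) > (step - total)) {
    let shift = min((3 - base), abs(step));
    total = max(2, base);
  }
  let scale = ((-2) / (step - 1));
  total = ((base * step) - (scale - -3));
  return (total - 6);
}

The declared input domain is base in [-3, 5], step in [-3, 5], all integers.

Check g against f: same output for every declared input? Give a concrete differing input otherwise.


At base=-3, step=-3: f gives -44, g gives 0.
verdict: not equivalent; witness: base=-3, step=-3


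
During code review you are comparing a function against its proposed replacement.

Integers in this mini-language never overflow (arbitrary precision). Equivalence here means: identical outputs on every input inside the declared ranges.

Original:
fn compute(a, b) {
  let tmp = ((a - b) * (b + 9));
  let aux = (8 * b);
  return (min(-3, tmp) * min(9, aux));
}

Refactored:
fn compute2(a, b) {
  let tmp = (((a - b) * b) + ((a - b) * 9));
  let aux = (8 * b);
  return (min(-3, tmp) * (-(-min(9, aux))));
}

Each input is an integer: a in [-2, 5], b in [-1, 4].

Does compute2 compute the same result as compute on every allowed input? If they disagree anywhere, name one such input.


The two are interchangeable: arithmetic usage differs, and every declared input agrees.
Spot check at a=3, b=0 — compute: tmp = 27; aux = 0; return 0. compute2: tmp = 27; aux = 0; return 0. Both give 0.
Across all 48 domain points the two functions coincide.
verdict: equivalent


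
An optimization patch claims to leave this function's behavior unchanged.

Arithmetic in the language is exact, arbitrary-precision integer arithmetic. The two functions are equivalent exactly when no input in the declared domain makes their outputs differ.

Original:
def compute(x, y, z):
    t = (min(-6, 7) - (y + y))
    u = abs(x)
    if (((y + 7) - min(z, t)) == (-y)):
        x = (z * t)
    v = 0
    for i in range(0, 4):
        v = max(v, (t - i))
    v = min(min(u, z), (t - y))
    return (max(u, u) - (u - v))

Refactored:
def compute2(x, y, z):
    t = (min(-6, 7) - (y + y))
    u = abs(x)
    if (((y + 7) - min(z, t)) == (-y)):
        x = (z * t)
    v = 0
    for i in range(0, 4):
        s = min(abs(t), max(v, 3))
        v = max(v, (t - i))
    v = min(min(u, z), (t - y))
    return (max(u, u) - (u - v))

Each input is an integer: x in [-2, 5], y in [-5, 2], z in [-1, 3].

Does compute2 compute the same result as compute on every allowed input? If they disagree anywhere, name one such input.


Reading the diff, among the changes: constant usage differs; min/max/abs usage differs; local variable names differ; statement counts differ.
One worked example (x=3, y=0, z=-1) — compute: t = -6; u = 3; (((y + 7) - min(z, t)) == (-y)) -> false; v = 0; [i=0]; v = 0; [i=1]; v = 0; [i=2]; v = 0; [i=3]; v = 0; v = -6; return -6; compute2: t = -6; u = 3; (((y + 7) - min(z, t)) == (-y)) -> false; v = 0; [i=0]; s = 3; v = 0; [i=1]; s = 3; v = 0; [i=2]; s = 3; v = 0; [i=3]; s = 3; v = 0; v = -6; return -6; agreement on -6.
Checked all 320 inputs in the declared domain: the outputs agree on every one.
verdict: equivalent


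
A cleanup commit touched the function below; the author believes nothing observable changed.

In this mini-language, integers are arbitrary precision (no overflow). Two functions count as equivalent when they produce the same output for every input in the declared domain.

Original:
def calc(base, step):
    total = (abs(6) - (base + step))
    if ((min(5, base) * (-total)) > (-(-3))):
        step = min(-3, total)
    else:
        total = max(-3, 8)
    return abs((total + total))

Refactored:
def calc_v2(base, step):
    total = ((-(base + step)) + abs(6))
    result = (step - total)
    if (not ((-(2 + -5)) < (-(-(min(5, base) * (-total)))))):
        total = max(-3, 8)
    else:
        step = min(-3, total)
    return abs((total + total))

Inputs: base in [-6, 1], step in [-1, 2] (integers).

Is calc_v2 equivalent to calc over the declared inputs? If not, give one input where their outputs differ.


Side by side, the visible changes include: comparison usage differs, and statement counts differ, and arithmetic usage differs, and local variable names differ, and boolean connective usage differs, and constant usage differs.
Tracing base=-2, step=1: calc: total = 7; ((min(5, base) * (-total)) > (-(-3))) -> true; step = -3; return 14 | calc_v2: total = 7; result = -6; (not ((-(2 + -5)) < (-(-(min(5, base) * (-total)))))) -> false; step = -3; return 14 — matching result 14.
Sweeping the whole domain (32 inputs) finds no disagreement.
verdict: equivalent


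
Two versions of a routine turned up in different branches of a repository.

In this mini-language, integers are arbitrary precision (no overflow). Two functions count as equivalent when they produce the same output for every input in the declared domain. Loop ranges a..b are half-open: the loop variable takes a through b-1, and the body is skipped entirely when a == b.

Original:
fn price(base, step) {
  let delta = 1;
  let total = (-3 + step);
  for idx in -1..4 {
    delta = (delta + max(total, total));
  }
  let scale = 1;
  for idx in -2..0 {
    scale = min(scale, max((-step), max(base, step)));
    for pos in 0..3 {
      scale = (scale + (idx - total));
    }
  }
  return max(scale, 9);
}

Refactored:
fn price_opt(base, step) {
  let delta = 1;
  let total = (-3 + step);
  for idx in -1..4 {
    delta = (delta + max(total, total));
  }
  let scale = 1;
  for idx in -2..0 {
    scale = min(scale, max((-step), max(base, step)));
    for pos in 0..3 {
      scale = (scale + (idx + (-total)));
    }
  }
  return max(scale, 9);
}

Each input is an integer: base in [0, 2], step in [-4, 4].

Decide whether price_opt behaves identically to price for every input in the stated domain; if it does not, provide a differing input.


Although arithmetic usage differs, 27/27 inputs agree.
verdict: equivalent


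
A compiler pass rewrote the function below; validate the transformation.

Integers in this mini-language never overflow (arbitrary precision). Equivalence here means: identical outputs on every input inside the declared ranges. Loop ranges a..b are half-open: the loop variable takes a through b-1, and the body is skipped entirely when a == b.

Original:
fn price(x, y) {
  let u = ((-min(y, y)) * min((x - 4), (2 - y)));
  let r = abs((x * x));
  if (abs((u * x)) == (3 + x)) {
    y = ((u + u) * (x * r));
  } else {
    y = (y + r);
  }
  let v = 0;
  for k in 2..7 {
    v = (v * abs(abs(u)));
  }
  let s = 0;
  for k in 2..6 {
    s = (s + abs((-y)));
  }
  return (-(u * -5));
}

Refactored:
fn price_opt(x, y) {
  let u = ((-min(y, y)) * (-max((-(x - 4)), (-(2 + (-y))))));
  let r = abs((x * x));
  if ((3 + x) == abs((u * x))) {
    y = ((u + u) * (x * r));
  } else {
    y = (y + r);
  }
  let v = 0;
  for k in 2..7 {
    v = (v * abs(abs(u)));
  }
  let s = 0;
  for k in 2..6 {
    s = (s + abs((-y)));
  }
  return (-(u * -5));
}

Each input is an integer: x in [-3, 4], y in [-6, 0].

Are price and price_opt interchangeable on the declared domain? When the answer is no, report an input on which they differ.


Reading the diff, among the changes: arithmetic usage differs; and min/max/abs usage differs.
One worked example (x=4, y=-4) — price: u=0, then r=16, then (abs((u * x)) == (3 + x)) is false, then y=12, then v=0, then (k=2), then v=0, then (k=3), then v=0, then (k=4), then v=0, then (k=5), then v=0, then (k=6), then v=0, then s=0, then (k=2), then s=12, then (k=3), then s=24, then (k=4), then s=36, then (k=5), then s=48, then returns 0; price_opt: u=0, then r=16, then ((3 + x) == abs((u * x))) is false, then y=12, then v=0, then (k=2), then v=0, then (k=3), then v=0, then (k=4), then v=0, then (k=5), then v=0, then (k=6), then v=0, then s=0, then (k=2), then s=12, then (k=3), then s=24, then (k=4), then s=36, then (k=5), then s=48, then returns 0; agreement on 0.
Sweeping the whole domain (56 inputs) finds no disagreement.
verdict: equivalent


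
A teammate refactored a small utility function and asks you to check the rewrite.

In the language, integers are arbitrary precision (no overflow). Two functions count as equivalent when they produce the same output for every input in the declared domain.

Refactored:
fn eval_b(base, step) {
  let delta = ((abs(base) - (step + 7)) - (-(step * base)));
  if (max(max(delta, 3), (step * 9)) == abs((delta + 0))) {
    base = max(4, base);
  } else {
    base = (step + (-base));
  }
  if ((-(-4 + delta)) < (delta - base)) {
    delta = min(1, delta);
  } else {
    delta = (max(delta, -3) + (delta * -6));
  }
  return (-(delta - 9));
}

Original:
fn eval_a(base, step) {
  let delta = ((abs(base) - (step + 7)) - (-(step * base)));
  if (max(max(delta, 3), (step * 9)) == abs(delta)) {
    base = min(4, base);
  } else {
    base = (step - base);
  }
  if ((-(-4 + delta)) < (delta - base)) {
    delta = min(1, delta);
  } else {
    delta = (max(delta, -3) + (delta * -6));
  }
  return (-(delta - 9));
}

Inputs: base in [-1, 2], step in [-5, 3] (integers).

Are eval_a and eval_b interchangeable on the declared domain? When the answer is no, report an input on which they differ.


Not equivalent: base=-1, step=-5 separates them (8 vs 29).
eval_a: delta=4, then (max(max(delta, 3), (step * 9)) == abs(delta)) is true, then base=-1, then ((-(-4 + delta)) < (delta - base)) is true, then delta=1, then returns 8
eval_b: delta=4, then (max(max(delta, 3), (step * 9)) == abs((delta + 0))) is true, then base=4, then ((-(-4 + delta)) < (delta - base)) is false, then delta=-20, then returns 29
verdict: not equivalent; witness: base=-1, step=-5


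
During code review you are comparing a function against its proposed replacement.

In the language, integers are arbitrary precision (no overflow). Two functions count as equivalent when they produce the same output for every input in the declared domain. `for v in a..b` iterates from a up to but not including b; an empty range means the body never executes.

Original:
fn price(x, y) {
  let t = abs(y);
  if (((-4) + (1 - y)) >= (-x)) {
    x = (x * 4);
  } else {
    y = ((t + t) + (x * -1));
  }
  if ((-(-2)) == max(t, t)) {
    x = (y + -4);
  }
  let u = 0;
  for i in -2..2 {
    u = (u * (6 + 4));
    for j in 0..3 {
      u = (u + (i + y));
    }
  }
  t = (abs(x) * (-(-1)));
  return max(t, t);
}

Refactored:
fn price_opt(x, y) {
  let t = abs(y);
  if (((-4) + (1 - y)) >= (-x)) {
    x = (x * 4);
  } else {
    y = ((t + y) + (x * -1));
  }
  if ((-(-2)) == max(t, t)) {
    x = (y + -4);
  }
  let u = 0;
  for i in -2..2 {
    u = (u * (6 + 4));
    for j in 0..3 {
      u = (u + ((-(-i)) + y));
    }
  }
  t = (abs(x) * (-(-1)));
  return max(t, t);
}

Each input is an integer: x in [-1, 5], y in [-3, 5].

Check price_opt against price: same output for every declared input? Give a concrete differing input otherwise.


Evaluate both at x=-1, y=-2.
price: t = 2; (((-4) + (1 - y)) >= (-x)) -> false; y = 5; ((-(-2)) == max(t, t)) -> true; x = 1; u = 0; [i=-2]; u = 0; [j=0]; u = 3; [j=1]; u = 6; [j=2]; u = 9; [i=-1]; u = 90; [j=0]; u = 94; [j=1]; u = 98; [j=2]; u = 102; [i=0]; u = 1020; [j=0]; u = 1025; [j=1]; u = 1030; [j=2]; u = 1035; [i=1]; u = 10350; [j=0]; u = 10356; [j=1]; u = 10362; [j=2]; u = 10368; t = 1; return 1
price_opt: t = 2; (((-4) + (1 - y)) >= (-x)) -> false; y = 1; ((-(-2)) == max(t, t)) -> true; x = -3; u = 0; [i=-2]; u = 0; [j=0]; u = -1; [j=1]; u = -2; [j=2]; u = -3; [i=-1]; u = -30; [j=0]; u = -30; [j=1]; u = -30; [j=2]; u = -30; [i=0]; u = -300; [j=0]; u = -299; [j=1]; u = -298; [j=2]; u = -297; [i=1]; u = -2970; [j=0]; u = -2968; [j=1]; u = -2966; [j=2]; u = -2964; t = 3; return 3
1 vs 3 — the two versions disagree here.
verdict: not equivalent; witness: x=-1, y=-2


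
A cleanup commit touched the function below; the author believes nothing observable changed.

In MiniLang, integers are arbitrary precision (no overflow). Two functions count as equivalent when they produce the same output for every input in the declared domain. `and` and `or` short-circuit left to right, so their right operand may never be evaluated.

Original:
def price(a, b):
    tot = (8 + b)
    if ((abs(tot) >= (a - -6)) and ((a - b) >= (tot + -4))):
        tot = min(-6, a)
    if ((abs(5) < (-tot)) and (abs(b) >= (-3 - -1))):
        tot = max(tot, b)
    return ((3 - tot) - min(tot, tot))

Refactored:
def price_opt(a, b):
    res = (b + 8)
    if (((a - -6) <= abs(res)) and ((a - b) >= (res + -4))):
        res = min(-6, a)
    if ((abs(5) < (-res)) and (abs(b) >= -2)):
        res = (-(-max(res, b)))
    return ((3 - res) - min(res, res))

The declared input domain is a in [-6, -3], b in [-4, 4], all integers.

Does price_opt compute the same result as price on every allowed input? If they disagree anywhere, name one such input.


Side by side, the visible changes include: arithmetic usage differs, local variable names differ, constant usage differs, comparison usage differs.
One worked example (a=-5, b=4) — price: tot = 12; ((abs(tot) >= (a - -6)) and ((a - b) >= (tot + -4))) -> false; ((abs(5) < (-tot)) and (abs(b) >= (-3 - -1))) -> false; return -21; price_opt: res = 12; (((a - -6) <= abs(res)) and ((a - b) >= (res + -4))) -> false; ((abs(5) < (-res)) and (abs(b) >= -2)) -> false; return -21; agreement on -21.
An exhaustive pass over the 36 declared inputs shows identical outputs.
verdict: equivalent


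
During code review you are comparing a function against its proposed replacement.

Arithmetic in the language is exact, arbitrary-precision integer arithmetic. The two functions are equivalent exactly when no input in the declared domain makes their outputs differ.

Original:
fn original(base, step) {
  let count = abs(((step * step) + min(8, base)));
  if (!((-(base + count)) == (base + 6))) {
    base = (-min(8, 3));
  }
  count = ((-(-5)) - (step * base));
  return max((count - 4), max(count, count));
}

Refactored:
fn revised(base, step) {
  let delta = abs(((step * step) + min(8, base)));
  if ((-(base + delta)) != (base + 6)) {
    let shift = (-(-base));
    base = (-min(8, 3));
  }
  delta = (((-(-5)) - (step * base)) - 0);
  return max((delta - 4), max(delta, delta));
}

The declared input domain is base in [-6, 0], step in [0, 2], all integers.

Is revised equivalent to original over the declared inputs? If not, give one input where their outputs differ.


Behavior is preserved: although boolean connective usage differs; also comparison usage differs; also constant usage differs; also local variable names differ; also statement counts differ; also arithmetic usage differs, the outputs never diverge.
One worked example (base=-3, step=2) — original: count=1, then (!((-(base + count)) == (base + 6))) is true, then base=-3, then count=11, then returns 11; revised: delta=1, then ((-(base + delta)) != (base + 6)) is true, then shift=-3, then base=-3, then delta=11, then returns 11; agreement on 11.
Checked all 21 inputs in the declared domain: the outputs agree on every one.
verdict: equivalent


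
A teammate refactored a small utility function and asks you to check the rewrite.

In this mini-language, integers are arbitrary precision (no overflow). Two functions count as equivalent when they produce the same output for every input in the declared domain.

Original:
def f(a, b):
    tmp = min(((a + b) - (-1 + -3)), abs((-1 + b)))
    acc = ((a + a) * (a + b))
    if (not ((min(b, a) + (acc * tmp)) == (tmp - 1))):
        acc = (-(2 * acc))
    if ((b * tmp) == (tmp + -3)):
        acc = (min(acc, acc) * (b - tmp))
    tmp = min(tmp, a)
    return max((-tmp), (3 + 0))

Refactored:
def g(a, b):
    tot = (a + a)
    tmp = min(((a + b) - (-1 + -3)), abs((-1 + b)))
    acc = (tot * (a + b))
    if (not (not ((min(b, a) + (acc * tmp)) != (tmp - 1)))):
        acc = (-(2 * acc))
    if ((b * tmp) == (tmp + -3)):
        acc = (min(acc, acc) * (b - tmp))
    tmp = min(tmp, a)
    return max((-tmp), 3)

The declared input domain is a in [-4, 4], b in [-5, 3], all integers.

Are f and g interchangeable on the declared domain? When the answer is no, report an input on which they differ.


The two versions differ — the changes include arithmetic usage differs, and statement counts differ, and boolean connective usage differs, and comparison usage differs, and local variable names differ, and constant usage differs.
One worked example (a=2, b=-5) — f: tmp becomes 1; next acc becomes -12; next (not ((min(b, a) + (acc * tmp)) == (tmp - 1))) evaluates to true; next acc becomes 24; next ((b * tmp) == (tmp + -3)) evaluates to false; next tmp becomes 1; next final value 3; g: tot becomes 4; next tmp becomes 1; next acc becomes -12; next (not (not ((min(b, a) + (acc * tmp)) != (tmp - 1)))) evaluates to true; next acc becomes 24; next ((b * tmp) == (tmp + -3)) evaluates to false; next tmp becomes 1; next final value 3; agreement on 3.
Every one of the 81 inputs gives matching results.
verdict: equivalent
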